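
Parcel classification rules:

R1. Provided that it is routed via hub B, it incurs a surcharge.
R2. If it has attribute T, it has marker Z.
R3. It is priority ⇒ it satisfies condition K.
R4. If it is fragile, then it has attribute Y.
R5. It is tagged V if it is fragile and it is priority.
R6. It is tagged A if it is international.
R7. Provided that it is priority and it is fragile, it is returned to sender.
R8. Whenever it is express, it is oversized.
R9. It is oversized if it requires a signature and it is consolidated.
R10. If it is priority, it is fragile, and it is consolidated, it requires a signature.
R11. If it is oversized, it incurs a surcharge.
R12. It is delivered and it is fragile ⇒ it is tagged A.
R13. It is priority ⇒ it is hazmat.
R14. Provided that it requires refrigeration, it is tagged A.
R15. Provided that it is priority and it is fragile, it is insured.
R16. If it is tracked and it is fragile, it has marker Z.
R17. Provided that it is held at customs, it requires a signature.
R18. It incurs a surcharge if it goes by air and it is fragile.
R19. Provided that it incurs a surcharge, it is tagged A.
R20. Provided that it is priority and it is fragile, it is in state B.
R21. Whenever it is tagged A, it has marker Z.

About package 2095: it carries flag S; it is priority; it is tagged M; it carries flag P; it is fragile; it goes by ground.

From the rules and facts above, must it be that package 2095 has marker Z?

Forward chaining from the given facts derives: satisfies condition K, has attribute Y, is tagged V, is returned to sender, is hazmat, is insured, is in state B.
Rules concluding "it has marker Z": R2 needs "it has attribute T"; R16 needs "it is tracked"; R21 needs "it is tagged A" — none of these are established.

No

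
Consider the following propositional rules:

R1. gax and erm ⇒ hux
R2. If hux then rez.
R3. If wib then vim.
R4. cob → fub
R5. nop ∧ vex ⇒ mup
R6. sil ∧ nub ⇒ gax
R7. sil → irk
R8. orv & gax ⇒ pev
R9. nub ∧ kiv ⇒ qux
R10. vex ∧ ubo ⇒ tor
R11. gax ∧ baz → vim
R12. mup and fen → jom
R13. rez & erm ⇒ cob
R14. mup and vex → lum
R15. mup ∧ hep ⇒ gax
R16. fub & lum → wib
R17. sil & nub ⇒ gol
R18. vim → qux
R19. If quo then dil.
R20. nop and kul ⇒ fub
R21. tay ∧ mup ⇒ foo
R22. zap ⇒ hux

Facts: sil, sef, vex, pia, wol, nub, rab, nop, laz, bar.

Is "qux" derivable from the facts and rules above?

No

Forward chaining from the given facts derives: mup, gax, irk, lum, gol.
Rules concluding qux: R9 needs kiv; R18 needs vim — none of these are established.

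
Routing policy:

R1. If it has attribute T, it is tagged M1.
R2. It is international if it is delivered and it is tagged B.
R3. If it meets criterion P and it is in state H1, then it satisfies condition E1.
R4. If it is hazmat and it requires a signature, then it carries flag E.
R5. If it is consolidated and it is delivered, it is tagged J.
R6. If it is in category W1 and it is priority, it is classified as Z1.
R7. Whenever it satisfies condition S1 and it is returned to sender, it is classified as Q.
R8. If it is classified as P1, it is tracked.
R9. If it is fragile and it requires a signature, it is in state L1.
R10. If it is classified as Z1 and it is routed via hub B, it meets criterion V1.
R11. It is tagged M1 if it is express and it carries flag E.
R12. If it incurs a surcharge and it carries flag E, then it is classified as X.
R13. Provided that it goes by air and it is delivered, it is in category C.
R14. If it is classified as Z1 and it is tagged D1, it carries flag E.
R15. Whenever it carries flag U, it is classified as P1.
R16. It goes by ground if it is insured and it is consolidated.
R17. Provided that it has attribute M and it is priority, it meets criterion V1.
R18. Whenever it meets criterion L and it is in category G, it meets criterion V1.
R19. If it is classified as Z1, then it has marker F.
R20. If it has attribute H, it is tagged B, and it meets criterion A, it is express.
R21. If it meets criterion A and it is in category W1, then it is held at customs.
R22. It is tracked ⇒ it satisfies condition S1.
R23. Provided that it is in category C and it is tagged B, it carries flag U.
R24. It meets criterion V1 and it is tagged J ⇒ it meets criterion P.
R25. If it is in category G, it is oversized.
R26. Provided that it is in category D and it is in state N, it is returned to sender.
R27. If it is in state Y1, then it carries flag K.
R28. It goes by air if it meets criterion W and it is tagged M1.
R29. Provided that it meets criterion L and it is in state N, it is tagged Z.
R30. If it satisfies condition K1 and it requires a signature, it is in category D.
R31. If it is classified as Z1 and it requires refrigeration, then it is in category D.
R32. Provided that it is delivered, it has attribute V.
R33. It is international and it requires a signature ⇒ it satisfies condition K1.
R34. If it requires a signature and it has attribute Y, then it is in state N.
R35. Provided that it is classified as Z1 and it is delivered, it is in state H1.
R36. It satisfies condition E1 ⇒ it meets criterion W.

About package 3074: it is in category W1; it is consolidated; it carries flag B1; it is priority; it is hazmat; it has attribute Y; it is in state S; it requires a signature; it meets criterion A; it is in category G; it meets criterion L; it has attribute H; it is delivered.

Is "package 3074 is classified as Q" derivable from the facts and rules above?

Forward chaining from the given facts derives: carries flag E, is tagged J, is classified as Z1, meets criterion V1, has marker F, is held at customs, meets criterion P, is oversized, has attribute V, is in state N, is in state H1, satisfies condition E1, is tagged Z, meets criterion W.
The only rule concluding "it is classified as Q" is R7, which needs "it satisfies condition S1"; that is never established.

No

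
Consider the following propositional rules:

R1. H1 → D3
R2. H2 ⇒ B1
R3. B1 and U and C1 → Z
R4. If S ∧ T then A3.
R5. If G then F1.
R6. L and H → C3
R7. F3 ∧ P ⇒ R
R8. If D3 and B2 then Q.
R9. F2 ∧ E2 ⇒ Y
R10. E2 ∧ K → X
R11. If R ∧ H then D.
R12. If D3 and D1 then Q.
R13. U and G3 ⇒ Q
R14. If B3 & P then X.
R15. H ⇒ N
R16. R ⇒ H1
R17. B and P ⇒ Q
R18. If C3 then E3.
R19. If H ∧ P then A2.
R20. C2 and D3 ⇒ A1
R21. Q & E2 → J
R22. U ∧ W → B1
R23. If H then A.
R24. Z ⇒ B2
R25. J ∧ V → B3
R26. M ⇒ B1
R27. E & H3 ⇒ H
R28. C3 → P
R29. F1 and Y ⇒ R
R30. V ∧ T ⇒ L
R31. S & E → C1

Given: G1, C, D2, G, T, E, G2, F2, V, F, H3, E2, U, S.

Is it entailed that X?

No

Forward chaining from the given facts derives: A3, F1, Y, H, R, L, C1, C3, D, N, H1, E3, A, P, D3, A2.
Rules concluding X: R10 needs K; R14 needs B3 — none of these are established.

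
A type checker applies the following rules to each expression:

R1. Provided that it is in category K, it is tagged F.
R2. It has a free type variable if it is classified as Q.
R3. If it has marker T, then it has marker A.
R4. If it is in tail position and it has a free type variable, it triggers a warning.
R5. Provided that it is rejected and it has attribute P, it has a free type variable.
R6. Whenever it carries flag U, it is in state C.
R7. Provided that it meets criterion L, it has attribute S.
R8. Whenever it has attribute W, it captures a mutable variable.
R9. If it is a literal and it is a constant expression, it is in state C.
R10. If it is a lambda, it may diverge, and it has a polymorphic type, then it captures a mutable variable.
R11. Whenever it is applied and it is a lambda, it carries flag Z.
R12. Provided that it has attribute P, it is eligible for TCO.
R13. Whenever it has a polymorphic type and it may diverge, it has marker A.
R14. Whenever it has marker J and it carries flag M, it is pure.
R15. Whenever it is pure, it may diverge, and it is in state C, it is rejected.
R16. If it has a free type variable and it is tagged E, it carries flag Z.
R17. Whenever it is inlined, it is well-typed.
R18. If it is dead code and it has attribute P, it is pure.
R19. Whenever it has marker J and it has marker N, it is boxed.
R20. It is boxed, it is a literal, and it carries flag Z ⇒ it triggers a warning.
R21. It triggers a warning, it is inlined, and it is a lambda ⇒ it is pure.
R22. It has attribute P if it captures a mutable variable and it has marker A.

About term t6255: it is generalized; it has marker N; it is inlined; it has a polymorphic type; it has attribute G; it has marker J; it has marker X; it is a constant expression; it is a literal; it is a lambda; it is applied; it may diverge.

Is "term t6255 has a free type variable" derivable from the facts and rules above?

By R9 (it is a literal, it is a constant expression): it is in state C.
By R10 (it is a lambda, it may diverge, it has a polymorphic type): it captures a mutable variable.
By R11 (it is applied, it is a lambda): it carries flag Z.
By R13 (it has a polymorphic type, it may diverge): it has marker A.
By R19 (it has marker J, it has marker N): it is boxed.
By R20 (it is boxed, it is a literal, it carries flag Z): it triggers a warning.
By R21 (it triggers a warning, it is inlined, it is a lambda): it is pure.
By R22 (it captures a mutable variable, it has marker A): it has attribute P.
By R15 (it is pure, it may diverge, it is in state C): it is rejected.
By R5 (it is rejected, it has attribute P): it has a free type variable.

Yes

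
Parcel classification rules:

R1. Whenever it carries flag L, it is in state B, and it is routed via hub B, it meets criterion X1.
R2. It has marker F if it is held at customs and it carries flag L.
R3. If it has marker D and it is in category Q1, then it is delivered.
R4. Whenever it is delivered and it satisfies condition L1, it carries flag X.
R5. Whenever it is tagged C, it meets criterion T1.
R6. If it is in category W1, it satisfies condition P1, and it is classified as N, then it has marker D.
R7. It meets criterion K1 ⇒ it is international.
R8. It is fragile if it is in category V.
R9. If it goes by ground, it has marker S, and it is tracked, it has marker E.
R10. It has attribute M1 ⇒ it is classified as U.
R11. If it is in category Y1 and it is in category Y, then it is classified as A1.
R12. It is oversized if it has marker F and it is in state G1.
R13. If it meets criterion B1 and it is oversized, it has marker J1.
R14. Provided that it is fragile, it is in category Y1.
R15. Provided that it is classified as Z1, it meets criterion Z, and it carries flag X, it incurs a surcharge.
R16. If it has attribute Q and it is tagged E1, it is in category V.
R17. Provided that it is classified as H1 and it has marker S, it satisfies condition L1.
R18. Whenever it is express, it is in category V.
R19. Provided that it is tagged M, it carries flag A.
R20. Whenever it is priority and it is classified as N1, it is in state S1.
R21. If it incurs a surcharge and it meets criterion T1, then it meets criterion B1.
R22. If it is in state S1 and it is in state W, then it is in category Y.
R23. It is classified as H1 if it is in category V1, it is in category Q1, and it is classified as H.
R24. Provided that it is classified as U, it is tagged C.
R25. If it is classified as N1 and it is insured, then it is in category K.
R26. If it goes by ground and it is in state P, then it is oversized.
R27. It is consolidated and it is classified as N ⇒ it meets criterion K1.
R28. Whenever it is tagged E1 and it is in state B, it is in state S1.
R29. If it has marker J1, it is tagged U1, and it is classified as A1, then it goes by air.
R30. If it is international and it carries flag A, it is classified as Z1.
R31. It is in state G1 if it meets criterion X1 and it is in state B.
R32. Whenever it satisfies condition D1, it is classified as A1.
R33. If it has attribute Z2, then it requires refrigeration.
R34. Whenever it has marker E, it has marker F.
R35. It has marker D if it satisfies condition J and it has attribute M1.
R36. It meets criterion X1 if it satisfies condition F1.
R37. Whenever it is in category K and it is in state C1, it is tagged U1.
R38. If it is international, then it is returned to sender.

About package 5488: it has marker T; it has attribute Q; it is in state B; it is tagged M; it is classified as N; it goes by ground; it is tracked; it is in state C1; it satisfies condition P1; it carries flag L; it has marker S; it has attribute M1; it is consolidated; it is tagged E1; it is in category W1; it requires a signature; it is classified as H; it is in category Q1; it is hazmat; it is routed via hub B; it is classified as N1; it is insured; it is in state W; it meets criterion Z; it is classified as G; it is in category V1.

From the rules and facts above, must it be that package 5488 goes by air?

By R1 (it carries flag L, it is in state B, it is routed via hub B): it meets criterion X1.
By R6 (it is in category W1, it satisfies condition P1, it is classified as N): it has marker D.
By R9 (it goes by ground, it has marker S, it is tracked): it has marker E.
By R10 (it has attribute M1): it is classified as U.
By R16 (it has attribute Q, it is tagged E1): it is in category V.
By R19 (it is tagged M): it carries flag A.
By R23 (it is in category V1, it is in category Q1, it is classified as H): it is classified as H1.
By R24 (it is classified as U): it is tagged C.
By R25 (it is classified as N1, it is insured): it is in category K.
By R27 (it is consolidated, it is classified as N): it meets criterion K1.
By R28 (it is tagged E1, it is in state B): it is in state S1.
By R31 (it meets criterion X1, it is in state B): it is in state G1.
By R34 (it has marker E): it has marker F.
By R37 (it is in category K, it is in state C1): it is tagged U1.
By R3 (it has marker D, it is in category Q1): it is delivered.
By R5 (it is tagged C): it meets criterion T1.
By R7 (it meets criterion K1): it is international.
By R8 (it is in category V): it is fragile.
By R12 (it has marker F, it is in state G1): it is oversized.
By R14 (it is fragile): it is in category Y1.
By R17 (it is classified as H1, it has marker S): it satisfies condition L1.
By R22 (it is in state S1, it is in state W): it is in category Y.
By R30 (it is international, it carries flag A): it is classified as Z1.
By R4 (it is delivered, it satisfies condition L1): it carries flag X.
By R11 (it is in category Y1, it is in category Y): it is classified as A1.
By R15 (it is classified as Z1, it meets criterion Z, it carries flag X): it incurs a surcharge.
By R21 (it incurs a surcharge, it meets criterion T1): it meets criterion B1.
By R13 (it meets criterion B1, it is oversized): it has marker J1.
By R29 (it has marker J1, it is tagged U1, it is classified as A1): it goes by air.

Yes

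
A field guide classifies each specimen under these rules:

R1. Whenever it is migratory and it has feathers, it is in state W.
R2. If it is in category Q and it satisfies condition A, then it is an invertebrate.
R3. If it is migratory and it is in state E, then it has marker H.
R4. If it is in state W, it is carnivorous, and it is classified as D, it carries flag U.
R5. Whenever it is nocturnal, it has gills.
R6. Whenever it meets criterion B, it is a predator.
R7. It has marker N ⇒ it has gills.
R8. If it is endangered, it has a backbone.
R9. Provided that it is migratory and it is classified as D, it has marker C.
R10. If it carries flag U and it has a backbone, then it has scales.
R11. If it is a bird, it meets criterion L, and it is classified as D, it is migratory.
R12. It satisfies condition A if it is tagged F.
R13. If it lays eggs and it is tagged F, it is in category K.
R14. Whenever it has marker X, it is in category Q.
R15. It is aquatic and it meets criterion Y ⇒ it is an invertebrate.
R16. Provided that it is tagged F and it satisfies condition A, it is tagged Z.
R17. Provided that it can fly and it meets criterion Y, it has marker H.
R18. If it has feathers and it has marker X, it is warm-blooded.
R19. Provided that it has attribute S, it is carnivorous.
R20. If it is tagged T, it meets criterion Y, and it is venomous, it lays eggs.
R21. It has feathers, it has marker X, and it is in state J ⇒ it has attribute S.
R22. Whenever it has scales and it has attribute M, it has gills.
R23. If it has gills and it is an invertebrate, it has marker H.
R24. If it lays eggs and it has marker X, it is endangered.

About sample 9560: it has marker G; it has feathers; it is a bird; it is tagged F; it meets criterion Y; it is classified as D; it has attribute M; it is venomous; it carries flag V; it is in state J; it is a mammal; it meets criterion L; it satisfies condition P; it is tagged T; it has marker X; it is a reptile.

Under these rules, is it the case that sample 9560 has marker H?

By R11 (it is a bird, it meets criterion L, it is classified as D): it is migratory.
By R12 (it is tagged F): it satisfies condition A.
By R14 (it has marker X): it is in category Q.
By R20 (it is tagged T, it meets criterion Y, it is venomous): it lays eggs.
By R21 (it has feathers, it has marker X, it is in state J): it has attribute S.
By R24 (it lays eggs, it has marker X): it is endangered.
By R1 (it is migratory, it has feathers): it is in state W.
By R2 (it is in category Q, it satisfies condition A): it is an invertebrate.
By R8 (it is endangered): it has a backbone.
By R19 (it has attribute S): it is carnivorous.
By R4 (it is in state W, it is carnivorous, it is classified as D): it carries flag U.
By R10 (it carries flag U, it has a backbone): it has scales.
By R22 (it has scales, it has attribute M): it has gills.
By R23 (it has gills, it is an invertebrate): it has marker H.

Yes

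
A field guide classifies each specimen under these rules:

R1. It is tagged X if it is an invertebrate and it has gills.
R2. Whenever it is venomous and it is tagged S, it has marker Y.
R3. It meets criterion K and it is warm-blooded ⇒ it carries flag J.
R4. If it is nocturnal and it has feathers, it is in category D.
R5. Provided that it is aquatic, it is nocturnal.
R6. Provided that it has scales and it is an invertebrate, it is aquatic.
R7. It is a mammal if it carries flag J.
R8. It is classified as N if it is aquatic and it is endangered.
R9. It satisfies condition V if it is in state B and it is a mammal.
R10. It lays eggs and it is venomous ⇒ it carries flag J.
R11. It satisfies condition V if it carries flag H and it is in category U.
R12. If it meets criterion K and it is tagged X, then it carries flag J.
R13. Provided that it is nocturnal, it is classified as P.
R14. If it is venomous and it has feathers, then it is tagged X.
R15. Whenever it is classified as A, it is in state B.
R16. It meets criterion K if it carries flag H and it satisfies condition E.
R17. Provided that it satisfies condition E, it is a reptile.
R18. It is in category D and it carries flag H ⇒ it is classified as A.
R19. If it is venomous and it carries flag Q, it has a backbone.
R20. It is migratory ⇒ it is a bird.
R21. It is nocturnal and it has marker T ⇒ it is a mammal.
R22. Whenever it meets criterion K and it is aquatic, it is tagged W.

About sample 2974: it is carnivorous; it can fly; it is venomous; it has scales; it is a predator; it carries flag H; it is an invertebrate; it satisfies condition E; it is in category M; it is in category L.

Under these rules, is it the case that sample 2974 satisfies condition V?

Forward chaining from the given facts derives: is aquatic, meets criterion K, is a reptile, is tagged W, is nocturnal, is classified as P.
Rules concluding "it satisfies condition V": R9 needs "it is in state B"; R11 needs "it is in category U" — none of these are established.

No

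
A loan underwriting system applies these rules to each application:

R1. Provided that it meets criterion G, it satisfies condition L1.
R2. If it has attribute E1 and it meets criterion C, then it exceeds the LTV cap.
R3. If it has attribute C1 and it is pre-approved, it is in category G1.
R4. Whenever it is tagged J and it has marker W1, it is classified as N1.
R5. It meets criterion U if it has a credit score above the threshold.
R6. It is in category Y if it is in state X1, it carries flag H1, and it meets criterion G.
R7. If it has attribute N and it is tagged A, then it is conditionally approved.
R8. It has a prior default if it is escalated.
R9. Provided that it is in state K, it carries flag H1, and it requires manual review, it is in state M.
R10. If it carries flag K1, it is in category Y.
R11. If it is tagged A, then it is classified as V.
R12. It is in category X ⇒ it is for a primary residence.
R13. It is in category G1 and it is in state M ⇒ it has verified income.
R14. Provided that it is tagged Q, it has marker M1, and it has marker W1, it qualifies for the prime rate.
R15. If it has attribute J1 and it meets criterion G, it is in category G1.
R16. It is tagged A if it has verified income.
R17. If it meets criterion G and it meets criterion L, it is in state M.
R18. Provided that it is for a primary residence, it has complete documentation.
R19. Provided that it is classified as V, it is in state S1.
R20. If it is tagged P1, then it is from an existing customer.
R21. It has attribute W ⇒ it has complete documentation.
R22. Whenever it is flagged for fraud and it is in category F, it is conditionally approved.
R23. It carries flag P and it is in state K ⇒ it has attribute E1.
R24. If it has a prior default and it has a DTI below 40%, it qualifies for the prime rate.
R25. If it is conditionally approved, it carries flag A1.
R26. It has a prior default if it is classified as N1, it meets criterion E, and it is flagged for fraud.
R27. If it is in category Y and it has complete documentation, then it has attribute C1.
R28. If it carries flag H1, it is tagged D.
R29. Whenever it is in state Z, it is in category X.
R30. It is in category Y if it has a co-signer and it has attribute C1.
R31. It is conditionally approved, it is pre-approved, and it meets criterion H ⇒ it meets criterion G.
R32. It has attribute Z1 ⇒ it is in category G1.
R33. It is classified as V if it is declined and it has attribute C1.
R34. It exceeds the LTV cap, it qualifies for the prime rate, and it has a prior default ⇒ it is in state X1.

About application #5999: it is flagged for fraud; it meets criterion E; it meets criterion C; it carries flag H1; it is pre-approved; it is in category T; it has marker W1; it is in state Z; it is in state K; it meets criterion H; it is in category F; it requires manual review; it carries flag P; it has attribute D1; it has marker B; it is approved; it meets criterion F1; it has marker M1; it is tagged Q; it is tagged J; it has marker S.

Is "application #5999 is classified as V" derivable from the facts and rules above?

Yes

By R4 (it is tagged J, it has marker W1): it is classified as N1.
By R9 (it is in state K, it carries flag H1, it requires manual review): it is in state M.
By R14 (it is tagged Q, it has marker M1, it has marker W1): it qualifies for the prime rate.
By R22 (it is flagged for fraud, it is in category F): it is conditionally approved.
By R23 (it carries flag P, it is in state K): it has attribute E1.
By R26 (it is classified as N1, it meets criterion E, it is flagged for fraud): it has a prior default.
By R29 (it is in state Z): it is in category X.
By R31 (it is conditionally approved, it is pre-approved, it meets criterion H): it meets criterion G.
By R2 (it has attribute E1, it meets criterion C): it exceeds the LTV cap.
By R12 (it is in category X): it is for a primary residence.
By R18 (it is for a primary residence): it has complete documentation.
By R34 (it exceeds the LTV cap, it qualifies for the prime rate, it has a prior default): it is in state X1.
By R6 (it is in state X1, it carries flag H1, it meets criterion G): it is in category Y.
By R27 (it is in category Y, it has complete documentation): it has attribute C1.
By R3 (it has attribute C1, it is pre-approved): it is in category G1.
By R13 (it is in category G1, it is in state M): it has verified income.
By R16 (it has verified income): it is tagged A.
By R11 (it is tagged A): it is classified as V.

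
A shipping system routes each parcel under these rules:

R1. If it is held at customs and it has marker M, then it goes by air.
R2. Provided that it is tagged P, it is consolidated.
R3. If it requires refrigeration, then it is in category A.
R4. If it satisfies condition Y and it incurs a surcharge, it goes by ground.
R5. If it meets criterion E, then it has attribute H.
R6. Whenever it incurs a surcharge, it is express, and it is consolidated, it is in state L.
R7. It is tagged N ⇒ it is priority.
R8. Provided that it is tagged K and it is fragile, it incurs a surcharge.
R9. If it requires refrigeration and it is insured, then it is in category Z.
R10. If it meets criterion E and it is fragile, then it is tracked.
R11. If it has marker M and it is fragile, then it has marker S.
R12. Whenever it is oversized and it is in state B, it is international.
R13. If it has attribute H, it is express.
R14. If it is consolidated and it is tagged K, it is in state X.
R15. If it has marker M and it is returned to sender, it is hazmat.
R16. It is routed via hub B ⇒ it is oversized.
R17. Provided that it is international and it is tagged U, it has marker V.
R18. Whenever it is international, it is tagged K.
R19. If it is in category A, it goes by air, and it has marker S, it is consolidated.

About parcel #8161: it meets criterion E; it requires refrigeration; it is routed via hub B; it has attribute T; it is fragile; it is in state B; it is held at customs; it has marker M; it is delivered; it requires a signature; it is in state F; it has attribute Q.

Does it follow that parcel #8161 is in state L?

Yes

By R1 (it is held at customs, it has marker M): it goes by air.
By R3 (it requires refrigeration): it is in category A.
By R5 (it meets criterion E): it has attribute H.
By R11 (it has marker M, it is fragile): it has marker S.
By R13 (it has attribute H): it is express.
By R16 (it is routed via hub B): it is oversized.
By R19 (it is in category A, it goes by air, it has marker S): it is consolidated.
By R12 (it is oversized, it is in state B): it is international.
By R18 (it is international): it is tagged K.
By R8 (it is tagged K, it is fragile): it incurs a surcharge.
By R6 (it incurs a surcharge, it is express, it is consolidated): it is in state L.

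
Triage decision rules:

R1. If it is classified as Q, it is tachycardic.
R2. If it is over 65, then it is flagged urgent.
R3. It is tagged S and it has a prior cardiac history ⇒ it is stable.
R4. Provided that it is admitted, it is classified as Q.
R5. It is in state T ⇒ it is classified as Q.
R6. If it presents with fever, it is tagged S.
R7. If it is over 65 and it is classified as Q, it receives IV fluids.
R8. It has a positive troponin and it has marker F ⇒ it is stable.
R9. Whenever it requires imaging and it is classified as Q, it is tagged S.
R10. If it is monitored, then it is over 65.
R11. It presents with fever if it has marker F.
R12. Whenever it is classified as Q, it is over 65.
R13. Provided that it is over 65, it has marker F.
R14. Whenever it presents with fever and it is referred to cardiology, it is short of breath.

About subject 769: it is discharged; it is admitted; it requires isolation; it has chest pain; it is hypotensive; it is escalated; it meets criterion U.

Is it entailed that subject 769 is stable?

Forward chaining from the given facts derives: is classified as Q, is over 65, has marker F, is tachycardic, is flagged urgent, receives IV fluids, presents with fever, is tagged S.
Rules concluding "it is stable": R3 needs "it has a prior cardiac history"; R8 needs "it has a positive troponin" — none of these are established.

No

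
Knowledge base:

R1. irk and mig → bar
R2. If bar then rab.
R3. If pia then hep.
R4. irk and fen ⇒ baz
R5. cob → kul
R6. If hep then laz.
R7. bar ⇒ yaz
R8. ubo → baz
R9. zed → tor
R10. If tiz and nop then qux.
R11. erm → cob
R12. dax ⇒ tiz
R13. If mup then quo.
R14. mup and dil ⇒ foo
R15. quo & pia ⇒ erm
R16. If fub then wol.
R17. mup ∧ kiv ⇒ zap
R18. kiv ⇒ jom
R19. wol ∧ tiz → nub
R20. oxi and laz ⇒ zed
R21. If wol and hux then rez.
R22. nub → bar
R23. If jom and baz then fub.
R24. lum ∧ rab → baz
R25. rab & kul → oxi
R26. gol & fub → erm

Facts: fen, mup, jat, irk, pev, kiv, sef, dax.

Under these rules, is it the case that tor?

No

Forward chaining from the given facts derives: baz, tiz, quo, zap, jom, fub, wol, nub, bar, rab, yaz.
The only rule concluding tor is R9, which needs zed; that is never established.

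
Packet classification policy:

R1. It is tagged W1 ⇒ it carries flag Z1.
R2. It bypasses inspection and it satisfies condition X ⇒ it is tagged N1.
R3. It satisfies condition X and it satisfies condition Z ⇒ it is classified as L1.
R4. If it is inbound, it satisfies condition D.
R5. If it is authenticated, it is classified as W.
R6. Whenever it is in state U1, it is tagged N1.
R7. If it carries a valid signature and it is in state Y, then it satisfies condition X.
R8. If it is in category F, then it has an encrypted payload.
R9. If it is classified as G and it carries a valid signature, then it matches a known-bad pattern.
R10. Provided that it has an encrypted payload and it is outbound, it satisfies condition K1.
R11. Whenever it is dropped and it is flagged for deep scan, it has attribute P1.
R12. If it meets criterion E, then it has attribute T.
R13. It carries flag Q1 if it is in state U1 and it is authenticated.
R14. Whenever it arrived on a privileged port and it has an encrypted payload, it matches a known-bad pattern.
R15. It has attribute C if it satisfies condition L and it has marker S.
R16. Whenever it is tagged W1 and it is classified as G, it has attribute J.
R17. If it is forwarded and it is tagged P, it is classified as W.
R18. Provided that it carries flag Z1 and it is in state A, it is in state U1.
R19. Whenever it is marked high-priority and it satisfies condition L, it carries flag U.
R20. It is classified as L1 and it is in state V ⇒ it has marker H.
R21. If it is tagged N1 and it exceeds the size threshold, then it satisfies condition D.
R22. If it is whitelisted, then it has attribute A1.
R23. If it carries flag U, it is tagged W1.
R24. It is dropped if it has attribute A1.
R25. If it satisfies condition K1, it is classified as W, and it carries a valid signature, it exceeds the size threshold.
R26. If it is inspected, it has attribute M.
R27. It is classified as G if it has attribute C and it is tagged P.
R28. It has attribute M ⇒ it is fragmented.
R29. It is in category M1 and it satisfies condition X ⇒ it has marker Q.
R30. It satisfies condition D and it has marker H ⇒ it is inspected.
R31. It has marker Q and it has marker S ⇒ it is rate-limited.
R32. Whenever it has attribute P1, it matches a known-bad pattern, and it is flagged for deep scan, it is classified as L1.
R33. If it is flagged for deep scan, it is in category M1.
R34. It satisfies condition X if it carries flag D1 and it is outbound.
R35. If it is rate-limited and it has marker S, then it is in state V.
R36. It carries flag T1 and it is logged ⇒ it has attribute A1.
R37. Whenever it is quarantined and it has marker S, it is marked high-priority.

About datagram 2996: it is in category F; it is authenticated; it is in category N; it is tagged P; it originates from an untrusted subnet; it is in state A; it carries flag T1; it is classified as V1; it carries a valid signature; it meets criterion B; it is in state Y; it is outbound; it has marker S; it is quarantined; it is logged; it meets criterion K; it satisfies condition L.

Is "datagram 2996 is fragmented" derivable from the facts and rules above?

No

Forward chaining from the given facts derives: is classified as W, satisfies condition X, has an encrypted payload, satisfies condition K1, has attribute C, exceeds the size threshold, is classified as G, has attribute A1, is marked high-priority, matches a known-bad pattern, carries flag U, is tagged W1, is dropped, carries flag Z1, has attribute J, is in state U1, is tagged N1, carries flag Q1, satisfies condition D.
The only rule concluding "it is fragmented" is R28, which needs "it has attribute M"; that is never established.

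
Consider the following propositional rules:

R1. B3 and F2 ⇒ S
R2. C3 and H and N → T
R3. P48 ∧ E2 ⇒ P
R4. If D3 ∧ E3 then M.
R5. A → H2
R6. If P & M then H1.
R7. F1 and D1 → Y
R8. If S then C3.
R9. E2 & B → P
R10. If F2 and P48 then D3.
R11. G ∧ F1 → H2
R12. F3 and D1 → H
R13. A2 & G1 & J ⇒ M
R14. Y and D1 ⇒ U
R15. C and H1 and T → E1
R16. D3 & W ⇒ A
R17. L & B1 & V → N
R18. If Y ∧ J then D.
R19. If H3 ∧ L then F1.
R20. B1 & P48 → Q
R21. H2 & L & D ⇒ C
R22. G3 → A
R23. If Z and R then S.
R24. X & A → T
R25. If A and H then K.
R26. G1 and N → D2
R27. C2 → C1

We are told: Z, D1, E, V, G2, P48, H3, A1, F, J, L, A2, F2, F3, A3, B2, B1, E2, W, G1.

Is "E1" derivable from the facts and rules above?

Forward chaining from the given facts derives: P, D3, H, M, A, N, F1, Q, K, D2, H2, H1, Y, U, D, C.
The only rule concluding E1 is R15, which needs T; that is never established.

No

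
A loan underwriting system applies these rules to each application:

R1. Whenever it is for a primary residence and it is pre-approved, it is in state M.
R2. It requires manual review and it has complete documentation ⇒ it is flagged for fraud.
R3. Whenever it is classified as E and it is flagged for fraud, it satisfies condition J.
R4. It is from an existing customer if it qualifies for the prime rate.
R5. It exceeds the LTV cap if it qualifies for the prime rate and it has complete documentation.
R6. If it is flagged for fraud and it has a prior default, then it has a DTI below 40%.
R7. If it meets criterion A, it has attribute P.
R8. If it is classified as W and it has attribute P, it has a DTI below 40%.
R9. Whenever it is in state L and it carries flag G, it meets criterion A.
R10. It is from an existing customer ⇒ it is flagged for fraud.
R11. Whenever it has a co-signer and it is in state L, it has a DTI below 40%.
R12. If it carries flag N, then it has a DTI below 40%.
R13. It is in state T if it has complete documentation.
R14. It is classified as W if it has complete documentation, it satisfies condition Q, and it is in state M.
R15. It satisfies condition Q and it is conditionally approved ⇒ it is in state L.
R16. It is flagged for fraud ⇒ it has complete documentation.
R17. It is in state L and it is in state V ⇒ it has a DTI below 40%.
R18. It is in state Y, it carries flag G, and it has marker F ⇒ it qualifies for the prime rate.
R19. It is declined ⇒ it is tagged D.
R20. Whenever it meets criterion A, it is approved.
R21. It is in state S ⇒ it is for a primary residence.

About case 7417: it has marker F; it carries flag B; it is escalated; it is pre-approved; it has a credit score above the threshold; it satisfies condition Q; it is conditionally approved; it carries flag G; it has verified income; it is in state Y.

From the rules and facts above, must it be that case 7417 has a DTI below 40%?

Forward chaining from the given facts derives: is in state L, qualifies for the prime rate, is from an existing customer, meets criterion A, is flagged for fraud, has complete documentation, is approved, exceeds the LTV cap, has attribute P, is in state T.
Rules concluding "it has a DTI below 40%": R6 needs "it has a prior default"; R8 needs "it is classified as W"; R11 needs "it has a co-signer"; R12 needs "it carries flag N"; R17 needs "it is in state V" — none of these are established.

No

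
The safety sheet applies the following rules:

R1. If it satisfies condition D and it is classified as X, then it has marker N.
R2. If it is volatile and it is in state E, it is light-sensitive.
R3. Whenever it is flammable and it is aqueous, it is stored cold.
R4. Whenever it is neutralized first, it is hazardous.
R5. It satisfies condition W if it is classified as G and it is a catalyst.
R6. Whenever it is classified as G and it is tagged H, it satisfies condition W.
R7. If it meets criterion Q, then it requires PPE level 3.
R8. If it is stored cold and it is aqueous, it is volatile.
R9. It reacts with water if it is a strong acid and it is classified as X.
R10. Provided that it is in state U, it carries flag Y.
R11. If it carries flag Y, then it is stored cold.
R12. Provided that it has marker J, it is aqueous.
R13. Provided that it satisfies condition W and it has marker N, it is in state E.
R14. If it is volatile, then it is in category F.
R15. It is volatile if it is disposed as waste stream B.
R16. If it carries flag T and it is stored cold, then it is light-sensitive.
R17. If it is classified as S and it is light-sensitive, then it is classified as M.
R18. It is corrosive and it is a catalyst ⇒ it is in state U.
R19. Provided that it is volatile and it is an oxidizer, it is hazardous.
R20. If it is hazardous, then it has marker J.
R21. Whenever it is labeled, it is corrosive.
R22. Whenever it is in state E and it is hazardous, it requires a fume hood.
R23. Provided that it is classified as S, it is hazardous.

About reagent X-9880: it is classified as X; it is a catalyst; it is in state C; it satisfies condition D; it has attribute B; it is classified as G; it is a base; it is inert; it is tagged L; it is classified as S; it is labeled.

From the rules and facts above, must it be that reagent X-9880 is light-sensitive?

By R1 (it satisfies condition D, it is classified as X): it has marker N.
By R5 (it is classified as G, it is a catalyst): it satisfies condition W.
By R13 (it satisfies condition W, it has marker N): it is in state E.
By R21 (it is labeled): it is corrosive.
By R23 (it is classified as S): it is hazardous.
By R18 (it is corrosive, it is a catalyst): it is in state U.
By R20 (it is hazardous): it has marker J.
By R10 (it is in state U): it carries flag Y.
By R11 (it carries flag Y): it is stored cold.
By R12 (it has marker J): it is aqueous.
By R8 (it is stored cold, it is aqueous): it is volatile.
By R2 (it is volatile, it is in state E): it is light-sensitive.

Yes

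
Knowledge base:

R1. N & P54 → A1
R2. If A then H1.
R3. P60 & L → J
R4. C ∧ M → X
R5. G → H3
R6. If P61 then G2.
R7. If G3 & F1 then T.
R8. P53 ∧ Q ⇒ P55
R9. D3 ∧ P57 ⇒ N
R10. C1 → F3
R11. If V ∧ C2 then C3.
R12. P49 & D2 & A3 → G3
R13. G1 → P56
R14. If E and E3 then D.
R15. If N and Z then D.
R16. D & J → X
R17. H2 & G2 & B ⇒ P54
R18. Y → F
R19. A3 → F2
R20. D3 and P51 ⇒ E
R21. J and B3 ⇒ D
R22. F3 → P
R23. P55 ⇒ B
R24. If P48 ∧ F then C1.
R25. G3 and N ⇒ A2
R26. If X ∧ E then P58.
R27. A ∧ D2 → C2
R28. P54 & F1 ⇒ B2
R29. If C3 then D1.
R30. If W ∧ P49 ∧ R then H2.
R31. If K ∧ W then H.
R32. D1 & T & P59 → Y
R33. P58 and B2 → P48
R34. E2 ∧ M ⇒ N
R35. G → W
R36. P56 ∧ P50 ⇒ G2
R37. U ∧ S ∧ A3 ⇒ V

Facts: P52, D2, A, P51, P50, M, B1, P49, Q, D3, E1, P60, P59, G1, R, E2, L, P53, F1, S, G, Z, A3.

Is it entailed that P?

No

Forward chaining from the given facts derives: H1, J, H3, P55, G3, P56, F2, E, B, C2, N, W, G2, T, D, X, A2, P58, H2, P54, B2, P48, A1.
The only rule concluding P is R22, which needs F3; that is never established.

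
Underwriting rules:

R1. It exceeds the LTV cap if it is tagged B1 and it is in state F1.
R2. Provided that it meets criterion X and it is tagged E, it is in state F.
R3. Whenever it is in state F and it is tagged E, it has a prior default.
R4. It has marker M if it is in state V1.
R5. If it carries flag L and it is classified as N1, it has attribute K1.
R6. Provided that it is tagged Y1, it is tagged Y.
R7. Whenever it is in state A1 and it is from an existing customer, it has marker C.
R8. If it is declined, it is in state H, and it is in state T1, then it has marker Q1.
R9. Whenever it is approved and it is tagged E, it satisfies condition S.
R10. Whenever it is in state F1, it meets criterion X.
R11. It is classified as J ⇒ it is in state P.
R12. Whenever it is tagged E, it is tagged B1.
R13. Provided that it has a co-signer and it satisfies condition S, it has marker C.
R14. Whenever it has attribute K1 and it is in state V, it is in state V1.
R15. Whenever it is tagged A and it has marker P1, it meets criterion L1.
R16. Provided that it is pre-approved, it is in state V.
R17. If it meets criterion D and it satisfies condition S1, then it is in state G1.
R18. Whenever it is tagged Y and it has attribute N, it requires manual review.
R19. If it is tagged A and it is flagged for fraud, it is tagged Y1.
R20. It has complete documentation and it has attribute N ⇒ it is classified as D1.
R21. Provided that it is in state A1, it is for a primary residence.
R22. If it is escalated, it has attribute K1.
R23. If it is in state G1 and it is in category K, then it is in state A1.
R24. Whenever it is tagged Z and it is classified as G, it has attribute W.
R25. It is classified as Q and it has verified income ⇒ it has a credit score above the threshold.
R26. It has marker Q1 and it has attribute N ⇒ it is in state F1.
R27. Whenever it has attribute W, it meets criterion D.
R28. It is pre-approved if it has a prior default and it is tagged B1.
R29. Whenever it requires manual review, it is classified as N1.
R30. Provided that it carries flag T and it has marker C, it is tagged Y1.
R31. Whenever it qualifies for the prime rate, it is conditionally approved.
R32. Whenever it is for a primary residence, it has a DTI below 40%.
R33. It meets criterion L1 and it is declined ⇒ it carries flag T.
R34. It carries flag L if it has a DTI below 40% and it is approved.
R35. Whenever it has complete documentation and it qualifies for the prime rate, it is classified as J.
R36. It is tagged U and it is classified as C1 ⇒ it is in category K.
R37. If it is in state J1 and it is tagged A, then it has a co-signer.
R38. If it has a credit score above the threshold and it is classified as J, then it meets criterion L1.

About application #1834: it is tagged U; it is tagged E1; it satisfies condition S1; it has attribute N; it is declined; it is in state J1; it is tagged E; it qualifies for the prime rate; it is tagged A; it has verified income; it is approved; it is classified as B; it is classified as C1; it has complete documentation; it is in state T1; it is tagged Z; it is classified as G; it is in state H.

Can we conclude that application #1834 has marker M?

Forward chaining from the given facts derives: has marker Q1, satisfies condition S, is tagged B1, is classified as D1, has attribute W, is in state F1, meets criterion D, is conditionally approved, is classified as J, is in category K, has a co-signer, exceeds the LTV cap, meets criterion X, is in state P, has marker C, is in state G1, is in state A1, is in state F, has a prior default, is for a primary residence, is pre-approved, has a DTI below 40%, carries flag L, is in state V.
The only rule concluding "it has marker M" is R4, which needs "it is in state V1"; that is never established.

No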